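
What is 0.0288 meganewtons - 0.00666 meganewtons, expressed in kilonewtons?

In kilonewtons:
  0.0288 meganewtons = 0.0288 × 10^3 kilonewtons = 28.8
  0.00666 meganewtons = 0.00666 × 10^3 kilonewtons = 6.66
Difference: 28.8 - 6.66 = 22.14

22.14 kilonewtons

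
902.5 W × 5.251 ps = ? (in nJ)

4.7390275 nJ

902.5 × 5.251 × 10^-12 = 4739.0275 × 10^-12 J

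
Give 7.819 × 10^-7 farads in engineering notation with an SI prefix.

781.9 nanofarads

= 781.9 × 10^-9 farads; 10^-9 is nano.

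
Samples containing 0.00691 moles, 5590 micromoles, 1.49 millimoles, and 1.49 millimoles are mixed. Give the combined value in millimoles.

15.48 millimoles

In millimoles:
  0.00691 moles = 0.00691e3 millimoles = 6.91
  5590 micromoles = 5590e-3 millimoles = 5.59
  1.49 millimoles → 1.49
  1.49 millimoles → 1.49
Sum: 6.91 + 5.59 + 1.49 + 1.49 = 15.48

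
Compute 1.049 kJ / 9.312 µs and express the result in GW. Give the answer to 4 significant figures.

(1.049e3) / (9.312e-6) = 0.11265e9 W

0.1127 GW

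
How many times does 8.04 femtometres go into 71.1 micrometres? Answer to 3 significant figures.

(71.1 × 10^-6) / (8.04 × 10^-15) = 8.843 × 10^9

8840000000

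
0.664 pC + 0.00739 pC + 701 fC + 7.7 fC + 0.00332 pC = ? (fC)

In fC:
  0.664 pC = 0.664 × 10³ fC = 664
  0.00739 pC = 0.00739 × 10³ fC = 7.39
  701 fC → 701
  7.7 fC → 7.7
  0.00332 pC = 0.00332 × 10³ fC = 3.32
Sum: 664 + 7.39 + 701 + 7.7 + 3.32 = 1383.41

1383.41 fC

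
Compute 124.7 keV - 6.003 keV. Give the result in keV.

In keV:
  124.7 keV → 124.7
  6.003 keV → 6.003
Difference: 124.7 - 6.003 = 118.697

118.697 keV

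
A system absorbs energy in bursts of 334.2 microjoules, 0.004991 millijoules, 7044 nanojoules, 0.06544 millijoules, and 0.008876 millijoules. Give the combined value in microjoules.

420.551 microjoules

In microjoules:
  334.2 microjoules → 334.2
  0.004991 millijoules = 0.004991e3 microjoules = 4.991
  7044 nanojoules = 7044e-3 microjoules = 7.044
  0.06544 millijoules = 0.06544e3 microjoules = 65.44
  0.008876 millijoules = 0.008876e3 microjoules = 8.876
Sum: 334.2 + 4.991 + 7.044 + 65.44 + 8.876 = 420.551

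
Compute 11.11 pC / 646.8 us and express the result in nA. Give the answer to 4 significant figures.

17.18 nA

(11.11e-12) / (646.8e-6) = 0.0171769e-6 A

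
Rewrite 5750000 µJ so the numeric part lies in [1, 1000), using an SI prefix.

= 5.75 J; mantissa already in [1, 1000).

5.75 J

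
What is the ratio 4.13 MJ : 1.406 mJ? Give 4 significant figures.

2937000000

(4.13 × 10⁶) / (1.406 × 10⁻³) = 2.9374 × 10⁹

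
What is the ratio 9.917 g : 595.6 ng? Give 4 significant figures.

(9.917) / (595.6 × 10^-9) = 0.01665 × 10^9

16650000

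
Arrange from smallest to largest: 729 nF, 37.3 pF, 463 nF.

729 nF = 0.000000729 F
37.3 pF = 0.0000000000373 F
463 nF = 0.000000463 F

37.3 pF < 463 nF < 729 nF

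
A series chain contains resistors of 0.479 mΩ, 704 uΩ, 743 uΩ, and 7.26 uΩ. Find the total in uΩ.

In uΩ:
  0.479 mΩ = 0.479 × 10³ uΩ = 479
  704 uΩ → 704
  743 uΩ → 743
  7.26 uΩ → 7.26
Sum: 479 + 704 + 743 + 7.26 = 1933.26

1933.26 uΩ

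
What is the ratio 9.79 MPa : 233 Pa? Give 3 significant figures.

(9.79e6) / (233) = 0.04202e6

42000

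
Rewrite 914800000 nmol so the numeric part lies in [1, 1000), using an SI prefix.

= 914.8e-3 mol; 1e-3 is milli.

914.8 mmol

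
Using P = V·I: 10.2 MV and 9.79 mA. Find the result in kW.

99.858 kW

10.2e6 × 9.79e-3 = 99.858e3 W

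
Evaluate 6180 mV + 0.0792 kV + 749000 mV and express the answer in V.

In V:
  6180 mV = 6180 × 10⁻³ V = 6.18
  0.0792 kV = 0.0792 × 10³ V = 79.2
  749000 mV = 749000 × 10⁻³ V = 749
Sum: 6.18 + 79.2 + 749 = 834.38

834.38 V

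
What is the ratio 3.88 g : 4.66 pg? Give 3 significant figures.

(3.88) / (4.66 × 10⁻¹²) = 0.8326 × 10¹²

833000000000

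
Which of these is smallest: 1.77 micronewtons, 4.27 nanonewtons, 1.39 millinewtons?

4.27 nanonewtons

1.77 micronewtons = 0.00000177 newtons
4.27 nanonewtons = 0.00000000427 newtons
1.39 millinewtons = 0.00139 newtons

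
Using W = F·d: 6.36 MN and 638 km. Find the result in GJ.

4057.68 GJ

6.36e6 × 638e3 = 4057.68e9 J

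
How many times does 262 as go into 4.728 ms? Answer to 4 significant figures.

18050000000000

(4.728 × 10⁻³) / (262 × 10⁻¹⁸) = 0.018046 × 10¹⁵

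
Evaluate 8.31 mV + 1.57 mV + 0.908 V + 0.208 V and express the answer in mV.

1125.88 mV

In mV:
  8.31 mV → 8.31
  1.57 mV → 1.57
  0.908 V = 0.908e3 mV = 908
  0.208 V = 0.208e3 mV = 208
Sum: 8.31 + 1.57 + 908 + 208 = 1125.88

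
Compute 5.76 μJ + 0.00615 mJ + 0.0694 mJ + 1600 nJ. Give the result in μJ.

In μJ:
  5.76 μJ → 5.76
  0.00615 mJ = 0.00615 × 10^3 μJ = 6.15
  0.0694 mJ = 0.0694 × 10^3 μJ = 69.4
  1600 nJ = 1600 × 10^-3 μJ = 1.6
Sum: 5.76 + 6.15 + 69.4 + 1.6 = 82.91

82.91 μJ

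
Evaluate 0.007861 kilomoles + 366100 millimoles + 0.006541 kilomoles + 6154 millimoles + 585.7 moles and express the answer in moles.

In moles:
  0.007861 kilomoles = 0.007861 × 10³ moles = 7.861
  366100 millimoles = 366100 × 10⁻³ moles = 366.1
  0.006541 kilomoles = 0.006541 × 10³ moles = 6.541
  6154 millimoles = 6154 × 10⁻³ moles = 6.154
  585.7 moles → 585.7
Sum: 7.861 + 366.1 + 6.541 + 6.154 + 585.7 = 972.356

972.356 moles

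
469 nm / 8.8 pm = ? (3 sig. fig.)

53300

(469 × 10^-9) / (8.8 × 10^-12) = 53.3 × 10^3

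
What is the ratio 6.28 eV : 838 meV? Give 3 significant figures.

(6.28) / (838 × 10⁻³) = 0.007494 × 10³

7.49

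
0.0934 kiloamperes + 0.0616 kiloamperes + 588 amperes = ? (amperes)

743 amperes

In amperes:
  0.0934 kiloamperes = 0.0934e3 amperes = 93.4
  0.0616 kiloamperes = 0.0616e3 amperes = 61.6
  588 amperes → 588
Sum: 93.4 + 61.6 + 588 = 743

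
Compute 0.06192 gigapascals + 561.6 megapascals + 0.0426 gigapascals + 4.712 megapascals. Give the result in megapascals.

670.832 megapascals

In megapascals:
  0.06192 gigapascals = 0.06192e3 megapascals = 61.92
  561.6 megapascals → 561.6
  0.0426 gigapascals = 0.0426e3 megapascals = 42.6
  4.712 megapascals → 4.712
Sum: 61.92 + 561.6 + 42.6 + 4.712 = 670.832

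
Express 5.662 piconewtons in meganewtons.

pico = 1e-12, mega = 1e6; factor is 1e-18.
5.662 × 1e-18 = 0.000000000000000005662

0.000000000000000005662 meganewtons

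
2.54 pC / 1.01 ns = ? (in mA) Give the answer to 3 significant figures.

2.51 mA

(2.54 × 10⁻¹²) / (1.01 × 10⁻⁹) = 2.5149 × 10⁻³ A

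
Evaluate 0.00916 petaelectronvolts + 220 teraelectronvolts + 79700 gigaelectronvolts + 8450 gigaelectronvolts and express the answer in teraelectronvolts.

In teraelectronvolts:
  0.00916 petaelectronvolts = 0.00916e3 teraelectronvolts = 9.16
  220 teraelectronvolts → 220
  79700 gigaelectronvolts = 79700e-3 teraelectronvolts = 79.7
  8450 gigaelectronvolts = 8450e-3 teraelectronvolts = 8.45
Sum: 9.16 + 220 + 79.7 + 8.45 = 317.31

317.31 teraelectronvolts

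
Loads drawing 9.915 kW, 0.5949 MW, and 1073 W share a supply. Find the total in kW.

In kW:
  9.915 kW → 9.915
  0.5949 MW = 0.5949 × 10^3 kW = 594.9
  1073 W = 1073 × 10^-3 kW = 1.073
Sum: 9.915 + 594.9 + 1.073 = 605.888

605.888 kW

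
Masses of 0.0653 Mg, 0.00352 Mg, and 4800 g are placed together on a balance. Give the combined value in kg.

73.62 kg

In kg:
  0.0653 Mg = 0.0653 × 10^3 kg = 65.3
  0.00352 Mg = 0.00352 × 10^3 kg = 3.52
  4800 g = 4800 × 10^-3 kg = 4.8
Sum: 65.3 + 3.52 + 4.8 = 73.62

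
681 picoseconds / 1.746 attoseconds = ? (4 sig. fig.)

390000000

(681e-12) / (1.746e-18) = 390.03e6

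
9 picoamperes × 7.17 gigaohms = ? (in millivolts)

9e-12 × 7.17e9 = 64.53e-3 V

64.53 millivolts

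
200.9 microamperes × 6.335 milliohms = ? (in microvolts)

200.9 × 10^-6 × 6.335 × 10^-3 = 1272.7015 × 10^-9 V

1.2727015 microvolts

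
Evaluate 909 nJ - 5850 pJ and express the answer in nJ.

In nJ:
  909 nJ → 909
  5850 pJ = 5850 × 10^-3 nJ = 5.85
Difference: 909 - 5.85 = 903.15

903.15 nJ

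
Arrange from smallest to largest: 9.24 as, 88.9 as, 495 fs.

9.24 as = 0.00000000000000000924 s
88.9 as = 0.0000000000000000889 s
495 fs = 0.000000000000495 s

9.24 as < 88.9 as < 495 fs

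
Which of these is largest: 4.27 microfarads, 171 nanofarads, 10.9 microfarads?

10.9 microfarads

4.27 microfarads = 0.00000427 farads
171 nanofarads = 0.000000171 farads
10.9 microfarads = 0.0000109 farads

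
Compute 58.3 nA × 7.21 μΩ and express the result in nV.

58.3 × 10⁻⁹ × 7.21 × 10⁻⁶ = 420.343 × 10⁻¹⁵ V

0.000420343 nV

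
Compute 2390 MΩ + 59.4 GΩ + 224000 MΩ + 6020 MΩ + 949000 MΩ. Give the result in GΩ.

1240.81 GΩ

In GΩ:
  2390 MΩ = 2390e-3 GΩ = 2.39
  59.4 GΩ → 59.4
  224000 MΩ = 224000e-3 GΩ = 224
  6020 MΩ = 6020e-3 GΩ = 6.02
  949000 MΩ = 949000e-3 GΩ = 949
Sum: 2.39 + 59.4 + 224 + 6.02 + 949 = 1240.81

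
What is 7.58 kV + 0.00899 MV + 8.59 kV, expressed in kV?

25.16 kV

In kV:
  7.58 kV → 7.58
  0.00899 MV = 0.00899e3 kV = 8.99
  8.59 kV → 8.59
Sum: 7.58 + 8.99 + 8.59 = 25.16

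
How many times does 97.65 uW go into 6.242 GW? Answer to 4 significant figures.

63920000000000

(6.242 × 10⁹) / (97.65 × 10⁻⁶) = 0.063922 × 10¹⁵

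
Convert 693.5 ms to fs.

milli = 10⁻³, femto = 10⁻¹⁵; factor is 10¹².
693.5 × 10¹² = 693500000000000

693500000000000 fs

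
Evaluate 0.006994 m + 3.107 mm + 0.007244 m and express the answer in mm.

17.345 mm

In mm:
  0.006994 m = 0.006994 × 10^3 mm = 6.994
  3.107 mm → 3.107
  0.007244 m = 0.007244 × 10^3 mm = 7.244
Sum: 6.994 + 3.107 + 7.244 = 17.345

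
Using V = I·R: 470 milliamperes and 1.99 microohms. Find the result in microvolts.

470e-3 × 1.99e-6 = 935.3e-9 V

0.9353 microvolts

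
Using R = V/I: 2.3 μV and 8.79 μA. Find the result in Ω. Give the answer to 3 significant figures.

0.262 Ω

(2.3 × 10⁻⁶) / (8.79 × 10⁻⁶) = 0.26166 Ω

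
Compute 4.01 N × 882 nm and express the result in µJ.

4.01 × 882 × 10^-9 = 3536.82 × 10^-9 J

3.53682 µJ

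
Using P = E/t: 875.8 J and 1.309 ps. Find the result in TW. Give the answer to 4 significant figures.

(875.8) / (1.309e-12) = 669.06e12 W

669.1 TW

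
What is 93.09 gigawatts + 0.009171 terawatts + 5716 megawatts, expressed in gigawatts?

In gigawatts:
  93.09 gigawatts → 93.09
  0.009171 terawatts = 0.009171 × 10^3 gigawatts = 9.171
  5716 megawatts = 5716 × 10^-3 gigawatts = 5.716
Sum: 93.09 + 9.171 + 5.716 = 107.977

107.977 gigawatts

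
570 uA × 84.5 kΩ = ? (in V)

48.165 V

570 × 10⁻⁶ × 84.5 × 10³ = 48165 × 10⁻³ V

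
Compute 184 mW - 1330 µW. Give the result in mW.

182.67 mW

In mW:
  184 mW → 184
  1330 µW = 1330 × 10^-3 mW = 1.33
Difference: 184 - 1.33 = 182.67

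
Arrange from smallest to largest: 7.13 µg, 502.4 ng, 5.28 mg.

7.13 µg = 0.00000713 g
502.4 ng = 0.0000005024 g
5.28 mg = 0.00528 g

502.4 ng < 7.13 µg < 5.28 mg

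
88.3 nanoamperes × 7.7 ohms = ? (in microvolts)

0.67991 microvolts

88.3e-9 × 7.7 = 679.91e-9 V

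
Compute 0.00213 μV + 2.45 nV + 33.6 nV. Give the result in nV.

In nV:
  0.00213 μV = 0.00213 × 10^3 nV = 2.13
  2.45 nV → 2.45
  33.6 nV → 33.6
Sum: 2.13 + 2.45 + 33.6 = 38.18

38.18 nV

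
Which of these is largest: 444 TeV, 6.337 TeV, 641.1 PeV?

444 TeV = 444000000000000 eV
6.337 TeV = 6337000000000 eV
641.1 PeV = 641100000000000000 eV

641.1 PeV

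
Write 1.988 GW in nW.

giga = 10⁹, nano = 10⁻⁹; factor is 10¹⁸.
1.988 × 10¹⁸ = 1988000000000000000

1988000000000000000 nW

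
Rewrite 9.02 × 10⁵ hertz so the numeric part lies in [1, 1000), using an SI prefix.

902 kilohertz

= 902 × 10³ hertz; 10³ is kilo.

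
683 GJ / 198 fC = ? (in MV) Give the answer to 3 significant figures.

(683e9) / (198e-15) = 3.4495e24 V

3450000000000000000 MV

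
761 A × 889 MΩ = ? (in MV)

676529 MV

761 × 889e6 = 676529e6 V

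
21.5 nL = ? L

nano = 10⁻⁹, (no prefix) = 10⁰; factor is 10⁻⁹.
21.5 × 10⁻⁹ = 0.0000000215

0.0000000215 L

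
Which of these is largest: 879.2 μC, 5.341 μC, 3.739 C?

879.2 μC = 0.0008792 C
5.341 μC = 0.000005341 C
3.739 C = 3.739 C

3.739 C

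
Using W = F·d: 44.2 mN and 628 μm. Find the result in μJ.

27.7576 μJ

44.2 × 10^-3 × 628 × 10^-6 = 27757.6 × 10^-9 J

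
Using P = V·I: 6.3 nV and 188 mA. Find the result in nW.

6.3 × 10^-9 × 188 × 10^-3 = 1184.4 × 10^-12 W

1.1844 nW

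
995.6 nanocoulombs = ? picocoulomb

nano = 1e-9, pico = 1e-12; factor is 1e3.
995.6 × 1e3 = 995600

995600 picocoulombs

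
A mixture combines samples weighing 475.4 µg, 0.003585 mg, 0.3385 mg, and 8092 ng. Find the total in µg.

825.577 µg

In µg:
  475.4 µg → 475.4
  0.003585 mg = 0.003585e3 µg = 3.585
  0.3385 mg = 0.3385e3 µg = 338.5
  8092 ng = 8092e-3 µg = 8.092
Sum: 475.4 + 3.585 + 338.5 + 8.092 = 825.577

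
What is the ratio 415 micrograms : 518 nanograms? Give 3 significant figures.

(415 × 10⁻⁶) / (518 × 10⁻⁹) = 0.8012 × 10³

801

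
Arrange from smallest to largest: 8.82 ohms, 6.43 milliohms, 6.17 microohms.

8.82 ohms = 8.82 ohms
6.43 milliohms = 0.00643 ohms
6.17 microohms = 0.00000617 ohms

6.17 microohms < 6.43 milliohms < 8.82 ohms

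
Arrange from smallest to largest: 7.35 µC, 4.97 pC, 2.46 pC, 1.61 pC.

7.35 µC = 0.00000735 C
4.97 pC = 0.00000000000497 C
2.46 pC = 0.00000000000246 C
1.61 pC = 0.00000000000161 C

1.61 pC < 2.46 pC < 4.97 pC < 7.35 µC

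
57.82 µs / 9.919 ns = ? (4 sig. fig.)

5829

(57.82e-6) / (9.919e-9) = 5.8292e3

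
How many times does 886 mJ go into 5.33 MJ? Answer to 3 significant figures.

6020000

(5.33 × 10^6) / (886 × 10^-3) = 0.006016 × 10^9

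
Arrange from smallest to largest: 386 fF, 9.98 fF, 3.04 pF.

9.98 fF < 386 fF < 3.04 pF

386 fF = 0.000000000000386 F
9.98 fF = 0.00000000000000998 F
3.04 pF = 0.00000000000304 F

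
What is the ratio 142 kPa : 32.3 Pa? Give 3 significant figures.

(142 × 10^3) / (32.3) = 4.396 × 10^3

4400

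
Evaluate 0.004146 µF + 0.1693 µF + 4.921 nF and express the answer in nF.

In nF:
  0.004146 µF = 0.004146 × 10^3 nF = 4.146
  0.1693 µF = 0.1693 × 10^3 nF = 169.3
  4.921 nF → 4.921
Sum: 4.146 + 169.3 + 4.921 = 178.367

178.367 nF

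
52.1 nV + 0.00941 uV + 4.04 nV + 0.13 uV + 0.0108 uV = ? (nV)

In nV:
  52.1 nV → 52.1
  0.00941 uV = 0.00941 × 10^3 nV = 9.41
  4.04 nV → 4.04
  0.13 uV = 0.13 × 10^3 nV = 130
  0.0108 uV = 0.0108 × 10^3 nV = 10.8
Sum: 52.1 + 9.41 + 4.04 + 130 + 10.8 = 206.35

206.35 nV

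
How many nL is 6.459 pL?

0.006459 nL

pico = 10^-12, nano = 10^-9; factor is 10^-3.
6.459 × 10^-3 = 0.006459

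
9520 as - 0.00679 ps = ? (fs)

2.73 fs

In fs:
  9520 as = 9520 × 10⁻³ fs = 9.52
  0.00679 ps = 0.00679 × 10³ fs = 6.79
Difference: 9.52 - 6.79 = 2.73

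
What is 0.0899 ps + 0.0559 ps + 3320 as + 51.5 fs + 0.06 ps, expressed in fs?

260.62 fs

In fs:
  0.0899 ps = 0.0899 × 10³ fs = 89.9
  0.0559 ps = 0.0559 × 10³ fs = 55.9
  3320 as = 3320 × 10⁻³ fs = 3.32
  51.5 fs → 51.5
  0.06 ps = 0.06 × 10³ fs = 60
Sum: 89.9 + 55.9 + 3.32 + 51.5 + 60 = 260.62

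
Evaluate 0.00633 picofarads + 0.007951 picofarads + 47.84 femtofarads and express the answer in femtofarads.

62.121 femtofarads

In femtofarads:
  0.00633 picofarads = 0.00633e3 femtofarads = 6.33
  0.007951 picofarads = 0.007951e3 femtofarads = 7.951
  47.84 femtofarads → 47.84
Sum: 6.33 + 7.951 + 47.84 = 62.121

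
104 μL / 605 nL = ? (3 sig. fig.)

(104e-6) / (605e-9) = 0.1719e3

172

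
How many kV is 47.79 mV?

0.00004779 kV

milli = 10^-3, kilo = 10^3; factor is 10^-6.
47.79 × 10^-6 = 0.00004779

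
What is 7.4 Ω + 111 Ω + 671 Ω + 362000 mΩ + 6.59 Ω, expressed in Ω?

1157.99 Ω

In Ω:
  7.4 Ω → 7.4
  111 Ω → 111
  671 Ω → 671
  362000 mΩ = 362000 × 10^-3 Ω = 362
  6.59 Ω → 6.59
Sum: 7.4 + 111 + 671 + 362 + 6.59 = 1157.99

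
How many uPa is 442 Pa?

442000000 uPa

(no prefix) = 1e0, micro = 1e-6; factor is 1e6.
442 × 1e6 = 442000000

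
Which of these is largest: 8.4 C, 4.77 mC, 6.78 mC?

8.4 C

8.4 C = 8.4 C
4.77 mC = 0.00477 C
6.78 mC = 0.00678 C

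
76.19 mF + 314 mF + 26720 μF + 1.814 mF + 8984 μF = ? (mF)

In mF:
  76.19 mF → 76.19
  314 mF → 314
  26720 μF = 26720e-3 mF = 26.72
  1.814 mF → 1.814
  8984 μF = 8984e-3 mF = 8.984
Sum: 76.19 + 314 + 26.72 + 1.814 + 8.984 = 427.708

427.708 mF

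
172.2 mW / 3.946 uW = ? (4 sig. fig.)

(172.2 × 10^-3) / (3.946 × 10^-6) = 43.639 × 10^3

43640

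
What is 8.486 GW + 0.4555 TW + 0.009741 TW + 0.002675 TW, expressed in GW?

In GW:
  8.486 GW → 8.486
  0.4555 TW = 0.4555 × 10^3 GW = 455.5
  0.009741 TW = 0.009741 × 10^3 GW = 9.741
  0.002675 TW = 0.002675 × 10^3 GW = 2.675
Sum: 8.486 + 455.5 + 9.741 + 2.675 = 476.402

476.402 GW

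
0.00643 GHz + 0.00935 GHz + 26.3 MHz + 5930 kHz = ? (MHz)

In MHz:
  0.00643 GHz = 0.00643 × 10³ MHz = 6.43
  0.00935 GHz = 0.00935 × 10³ MHz = 9.35
  26.3 MHz → 26.3
  5930 kHz = 5930 × 10⁻³ MHz = 5.93
Sum: 6.43 + 9.35 + 26.3 + 5.93 = 48.01

48.01 MHz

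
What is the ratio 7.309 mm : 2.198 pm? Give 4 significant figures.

3325000000

(7.309e-3) / (2.198e-12) = 3.3253e9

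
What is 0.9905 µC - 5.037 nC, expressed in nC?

In nC:
  0.9905 µC = 0.9905 × 10^3 nC = 990.5
  5.037 nC → 5.037
Difference: 990.5 - 5.037 = 985.463

985.463 nC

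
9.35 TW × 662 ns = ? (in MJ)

6.1897 MJ

9.35 × 10^12 × 662 × 10^-9 = 6189.7 × 10^3 J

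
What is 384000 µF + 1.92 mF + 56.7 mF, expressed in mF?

442.62 mF

In mF:
  384000 µF = 384000e-3 mF = 384
  1.92 mF → 1.92
  56.7 mF → 56.7
Sum: 384 + 1.92 + 56.7 = 442.62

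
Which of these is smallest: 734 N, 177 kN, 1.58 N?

1.58 N

734 N = 734 N
177 kN = 177000 N
1.58 N = 1.58 N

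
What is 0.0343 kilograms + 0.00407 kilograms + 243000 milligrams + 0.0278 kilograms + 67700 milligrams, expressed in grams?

376.87 grams

In grams:
  0.0343 kilograms = 0.0343 × 10³ grams = 34.3
  0.00407 kilograms = 0.00407 × 10³ grams = 4.07
  243000 milligrams = 243000 × 10⁻³ grams = 243
  0.0278 kilograms = 0.0278 × 10³ grams = 27.8
  67700 milligrams = 67700 × 10⁻³ grams = 67.7
Sum: 34.3 + 4.07 + 243 + 27.8 + 67.7 = 376.87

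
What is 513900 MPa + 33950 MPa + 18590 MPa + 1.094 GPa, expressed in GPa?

In GPa:
  513900 MPa = 513900 × 10⁻³ GPa = 513.9
  33950 MPa = 33950 × 10⁻³ GPa = 33.95
  18590 MPa = 18590 × 10⁻³ GPa = 18.59
  1.094 GPa → 1.094
Sum: 513.9 + 33.95 + 18.59 + 1.094 = 567.534

567.534 GPa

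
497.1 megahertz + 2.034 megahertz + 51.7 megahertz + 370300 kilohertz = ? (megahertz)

921.134 megahertz

In megahertz:
  497.1 megahertz → 497.1
  2.034 megahertz → 2.034
  51.7 megahertz → 51.7
  370300 kilohertz = 370300e-3 megahertz = 370.3
Sum: 497.1 + 2.034 + 51.7 + 370.3 = 921.134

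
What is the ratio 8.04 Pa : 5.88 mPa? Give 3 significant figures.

(8.04) / (5.88 × 10⁻³) = 1.367 × 10³

1370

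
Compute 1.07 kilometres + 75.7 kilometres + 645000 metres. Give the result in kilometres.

721.77 kilometres

In kilometres:
  1.07 kilometres → 1.07
  75.7 kilometres → 75.7
  645000 metres = 645000 × 10⁻³ kilometres = 645
Sum: 1.07 + 75.7 + 645 = 721.77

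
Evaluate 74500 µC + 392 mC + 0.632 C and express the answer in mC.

In mC:
  74500 µC = 74500 × 10⁻³ mC = 74.5
  392 mC → 392
  0.632 C = 0.632 × 10³ mC = 632
Sum: 74.5 + 392 + 632 = 1098.5

1098.5 mC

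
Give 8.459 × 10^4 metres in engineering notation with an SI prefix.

= 84.59 × 10^3 metres; 10^3 is kilo.

84.59 kilometres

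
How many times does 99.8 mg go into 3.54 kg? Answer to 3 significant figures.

35500

(3.54e3) / (99.8e-3) = 0.03547e6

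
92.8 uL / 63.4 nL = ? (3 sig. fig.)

1460

(92.8 × 10⁻⁶) / (63.4 × 10⁻⁹) = 1.464 × 10³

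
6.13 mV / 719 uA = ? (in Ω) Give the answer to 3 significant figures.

8.53 Ω

(6.13 × 10⁻³) / (719 × 10⁻⁶) = 0.0085257 × 10³ Ω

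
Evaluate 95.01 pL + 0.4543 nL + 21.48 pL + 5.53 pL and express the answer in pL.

576.32 pL

In pL:
  95.01 pL → 95.01
  0.4543 nL = 0.4543 × 10^3 pL = 454.3
  21.48 pL → 21.48
  5.53 pL → 5.53
Sum: 95.01 + 454.3 + 21.48 + 5.53 = 576.32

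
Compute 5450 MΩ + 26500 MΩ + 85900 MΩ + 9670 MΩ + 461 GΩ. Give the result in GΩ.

In GΩ:
  5450 MΩ = 5450 × 10^-3 GΩ = 5.45
  26500 MΩ = 26500 × 10^-3 GΩ = 26.5
  85900 MΩ = 85900 × 10^-3 GΩ = 85.9
  9670 MΩ = 9670 × 10^-3 GΩ = 9.67
  461 GΩ → 461
Sum: 5.45 + 26.5 + 85.9 + 9.67 + 461 = 588.52

588.52 GΩ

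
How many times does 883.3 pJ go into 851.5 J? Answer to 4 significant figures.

(851.5) / (883.3e-12) = 0.964e12

964000000000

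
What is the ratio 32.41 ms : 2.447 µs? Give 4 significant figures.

(32.41 × 10⁻³) / (2.447 × 10⁻⁶) = 13.245 × 10³

13240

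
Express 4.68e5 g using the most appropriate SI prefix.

468 kg

= 468e3 g; 1e3 is kilo.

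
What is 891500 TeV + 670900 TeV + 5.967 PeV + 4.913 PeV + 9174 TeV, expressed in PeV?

1582.454 PeV

In PeV:
  891500 TeV = 891500e-3 PeV = 891.5
  670900 TeV = 670900e-3 PeV = 670.9
  5.967 PeV → 5.967
  4.913 PeV → 4.913
  9174 TeV = 9174e-3 PeV = 9.174
Sum: 891.5 + 670.9 + 5.967 + 4.913 + 9.174 = 1582.454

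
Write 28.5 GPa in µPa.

giga = 10^9, micro = 10^-6; factor is 10^15.
28.5 × 10^15 = 28500000000000000

28500000000000000 µPa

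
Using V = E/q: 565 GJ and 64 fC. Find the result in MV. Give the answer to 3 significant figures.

8830000000000000000 MV

(565e9) / (64e-15) = 8.8281e24 V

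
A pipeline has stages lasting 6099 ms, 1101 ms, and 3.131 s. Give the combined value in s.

10.331 s

In s:
  6099 ms = 6099e-3 s = 6.099
  1101 ms = 1101e-3 s = 1.101
  3.131 s → 3.131
Sum: 6.099 + 1.101 + 3.131 = 10.331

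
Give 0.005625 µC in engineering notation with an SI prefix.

= 5.625e-9 C; 1e-9 is nano.

5.625 nC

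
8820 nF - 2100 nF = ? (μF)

In μF:
  8820 nF = 8820 × 10⁻³ μF = 8.82
  2100 nF = 2100 × 10⁻³ μF = 2.1
Difference: 8.82 - 2.1 = 6.72

6.72 μF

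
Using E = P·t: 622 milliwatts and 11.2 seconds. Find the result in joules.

6.9664 joules

622 × 10⁻³ × 11.2 = 6966.4 × 10⁻³ J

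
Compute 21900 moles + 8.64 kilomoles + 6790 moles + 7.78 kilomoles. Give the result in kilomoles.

In kilomoles:
  21900 moles = 21900 × 10⁻³ kilomoles = 21.9
  8.64 kilomoles → 8.64
  6790 moles = 6790 × 10⁻³ kilomoles = 6.79
  7.78 kilomoles → 7.78
Sum: 21.9 + 8.64 + 6.79 + 7.78 = 45.11

45.11 kilomoles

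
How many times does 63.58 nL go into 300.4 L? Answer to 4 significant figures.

(300.4) / (63.58e-9) = 4.7248e9

4725000000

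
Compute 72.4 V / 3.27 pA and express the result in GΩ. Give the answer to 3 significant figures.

(72.4) / (3.27 × 10⁻¹²) = 22.141 × 10¹² Ω

22100 GΩ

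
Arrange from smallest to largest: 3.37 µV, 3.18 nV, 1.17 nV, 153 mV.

3.37 µV = 0.00000337 V
3.18 nV = 0.00000000318 V
1.17 nV = 0.00000000117 V
153 mV = 0.153 V

1.17 nV < 3.18 nV < 3.37 µV < 153 mV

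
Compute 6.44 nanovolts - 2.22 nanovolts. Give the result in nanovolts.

In nanovolts:
  6.44 nanovolts → 6.44
  2.22 nanovolts → 2.22
Difference: 6.44 - 2.22 = 4.22

4.22 nanovolts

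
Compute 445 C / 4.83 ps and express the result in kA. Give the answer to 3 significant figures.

92100000000 kA

(445) / (4.83 × 10^-12) = 92.133 × 10^12 A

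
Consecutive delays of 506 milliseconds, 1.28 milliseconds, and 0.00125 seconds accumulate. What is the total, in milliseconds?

508.53 milliseconds

In milliseconds:
  506 milliseconds → 506
  1.28 milliseconds → 1.28
  0.00125 seconds = 0.00125 × 10³ milliseconds = 1.25
Sum: 506 + 1.28 + 1.25 = 508.53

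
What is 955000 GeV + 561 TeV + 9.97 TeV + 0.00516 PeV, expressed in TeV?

1531.13 TeV

In TeV:
  955000 GeV = 955000e-3 TeV = 955
  561 TeV → 561
  9.97 TeV → 9.97
  0.00516 PeV = 0.00516e3 TeV = 5.16
Sum: 955 + 561 + 9.97 + 5.16 = 1531.13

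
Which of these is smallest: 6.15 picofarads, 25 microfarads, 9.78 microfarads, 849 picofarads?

6.15 picofarads

6.15 picofarads = 0.00000000000615 farads
25 microfarads = 0.000025 farads
9.78 microfarads = 0.00000978 farads
849 picofarads = 0.000000000849 farads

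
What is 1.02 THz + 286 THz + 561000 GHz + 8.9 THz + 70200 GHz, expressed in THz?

927.12 THz

In THz:
  1.02 THz → 1.02
  286 THz → 286
  561000 GHz = 561000e-3 THz = 561
  8.9 THz → 8.9
  70200 GHz = 70200e-3 THz = 70.2
Sum: 1.02 + 286 + 561 + 8.9 + 70.2 = 927.12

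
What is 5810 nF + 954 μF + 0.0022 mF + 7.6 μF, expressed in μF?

In μF:
  5810 nF = 5810 × 10⁻³ μF = 5.81
  954 μF → 954
  0.0022 mF = 0.0022 × 10³ μF = 2.2
  7.6 μF → 7.6
Sum: 5.81 + 954 + 2.2 + 7.6 = 969.61

969.61 μF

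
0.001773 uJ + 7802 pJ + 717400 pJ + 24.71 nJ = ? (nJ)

751.685 nJ

In nJ:
  0.001773 uJ = 0.001773 × 10^3 nJ = 1.773
  7802 pJ = 7802 × 10^-3 nJ = 7.802
  717400 pJ = 717400 × 10^-3 nJ = 717.4
  24.71 nJ → 24.71
Sum: 1.773 + 7.802 + 717.4 + 24.71 = 751.685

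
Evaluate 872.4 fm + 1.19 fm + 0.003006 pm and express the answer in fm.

876.596 fm

In fm:
  872.4 fm → 872.4
  1.19 fm → 1.19
  0.003006 pm = 0.003006 × 10^3 fm = 3.006
Sum: 872.4 + 1.19 + 3.006 = 876.596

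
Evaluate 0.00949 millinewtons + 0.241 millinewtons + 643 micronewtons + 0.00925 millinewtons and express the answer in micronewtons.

902.74 micronewtons

In micronewtons:
  0.00949 millinewtons = 0.00949e3 micronewtons = 9.49
  0.241 millinewtons = 0.241e3 micronewtons = 241
  643 micronewtons → 643
  0.00925 millinewtons = 0.00925e3 micronewtons = 9.25
Sum: 9.49 + 241 + 643 + 9.25 = 902.74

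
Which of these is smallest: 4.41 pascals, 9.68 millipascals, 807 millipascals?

9.68 millipascals

4.41 pascals = 4.41 pascals
9.68 millipascals = 0.00968 pascals
807 millipascals = 0.807 pascals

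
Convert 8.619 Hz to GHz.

(no prefix) = 1e0, giga = 1e9; factor is 1e-9.
8.619 × 1e-9 = 0.000000008619

0.000000008619 GHz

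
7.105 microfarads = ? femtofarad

7105000000 femtofarads

micro = 10^-6, femto = 10^-15; factor is 10^9.
7.105 × 10^9 = 7105000000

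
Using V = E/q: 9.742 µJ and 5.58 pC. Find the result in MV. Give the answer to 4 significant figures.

1.746 MV

(9.742 × 10^-6) / (5.58 × 10^-12) = 1.74588 × 10^6 V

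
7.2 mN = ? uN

7200 uN

milli = 10^-3, micro = 10^-6; factor is 10^3.
7.2 × 10^3 = 7200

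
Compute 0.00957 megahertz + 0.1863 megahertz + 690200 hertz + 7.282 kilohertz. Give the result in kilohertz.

893.352 kilohertz

In kilohertz:
  0.00957 megahertz = 0.00957 × 10^3 kilohertz = 9.57
  0.1863 megahertz = 0.1863 × 10^3 kilohertz = 186.3
  690200 hertz = 690200 × 10^-3 kilohertz = 690.2
  7.282 kilohertz → 7.282
Sum: 9.57 + 186.3 + 690.2 + 7.282 = 893.352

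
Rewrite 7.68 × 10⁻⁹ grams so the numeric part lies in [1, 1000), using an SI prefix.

7.68 nanograms

= 7.68 × 10⁻⁹ grams; 10⁻⁹ is nano.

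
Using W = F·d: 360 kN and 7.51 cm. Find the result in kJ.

360e3 × 7.51e-2 = 2703.6e1 J

27.036 kJ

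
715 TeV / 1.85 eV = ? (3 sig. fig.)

(715 × 10^12) / (1.85) = 386.5 × 10^12

386000000000000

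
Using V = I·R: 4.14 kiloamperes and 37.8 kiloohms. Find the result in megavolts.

156.492 megavolts

4.14e3 × 37.8e3 = 156.492e6 V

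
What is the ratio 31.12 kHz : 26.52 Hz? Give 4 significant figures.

1173

(31.12 × 10³) / (26.52) = 1.1735 × 10³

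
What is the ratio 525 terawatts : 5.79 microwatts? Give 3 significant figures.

90700000000000000000

(525 × 10¹²) / (5.79 × 10⁻⁶) = 90.67 × 10¹⁸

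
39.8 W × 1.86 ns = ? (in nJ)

39.8 × 1.86 × 10^-9 = 74.028 × 10^-9 J

74.028 nJ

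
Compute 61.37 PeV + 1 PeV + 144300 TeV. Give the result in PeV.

In PeV:
  61.37 PeV → 61.37
  1 PeV → 1
  144300 TeV = 144300e-3 PeV = 144.3
Sum: 61.37 + 1 + 144.3 = 206.67

206.67 PeV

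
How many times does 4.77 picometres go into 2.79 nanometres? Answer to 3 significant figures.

(2.79 × 10^-9) / (4.77 × 10^-12) = 0.5849 × 10^3

585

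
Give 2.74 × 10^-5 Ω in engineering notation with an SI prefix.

= 27.4 × 10^-6 Ω; 10^-6 is micro.

27.4 μΩ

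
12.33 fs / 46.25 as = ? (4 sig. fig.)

(12.33e-15) / (46.25e-18) = 0.26659e3

266.6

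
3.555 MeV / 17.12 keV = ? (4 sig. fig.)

207.7

(3.555 × 10^6) / (17.12 × 10^3) = 0.20765 × 10^3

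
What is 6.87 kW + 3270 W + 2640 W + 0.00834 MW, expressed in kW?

In kW:
  6.87 kW → 6.87
  3270 W = 3270e-3 kW = 3.27
  2640 W = 2640e-3 kW = 2.64
  0.00834 MW = 0.00834e3 kW = 8.34
Sum: 6.87 + 3.27 + 2.64 + 8.34 = 21.12

21.12 kW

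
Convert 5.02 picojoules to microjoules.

0.00000502 microjoules

pico = 10⁻¹², micro = 10⁻⁶; factor is 10⁻⁶.
5.02 × 10⁻⁶ = 0.00000502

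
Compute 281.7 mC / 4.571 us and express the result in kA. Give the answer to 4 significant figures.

(281.7 × 10⁻³) / (4.571 × 10⁻⁶) = 61.6277 × 10³ A

61.63 kA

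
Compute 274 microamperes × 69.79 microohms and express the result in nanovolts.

274 × 10^-6 × 69.79 × 10^-6 = 19122.46 × 10^-12 V

19.12246 nanovolts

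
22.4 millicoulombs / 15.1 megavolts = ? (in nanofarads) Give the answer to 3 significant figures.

(22.4e-3) / (15.1e6) = 1.4834e-9 F

1.48 nanofarads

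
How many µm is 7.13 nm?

0.00713 µm

nano = 1e-9, micro = 1e-6; factor is 1e-3.
7.13 × 1e-3 = 0.00713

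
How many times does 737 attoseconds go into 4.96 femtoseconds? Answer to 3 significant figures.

6.73

(4.96e-15) / (737e-18) = 0.00673e3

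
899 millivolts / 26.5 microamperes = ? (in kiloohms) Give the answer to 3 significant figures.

(899 × 10^-3) / (26.5 × 10^-6) = 33.925 × 10^3 Ω

33.9 kiloohms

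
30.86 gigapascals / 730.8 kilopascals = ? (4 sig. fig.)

(30.86e9) / (730.8e3) = 0.042228e6

42230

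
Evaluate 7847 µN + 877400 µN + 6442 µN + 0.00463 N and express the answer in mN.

896.319 mN

In mN:
  7847 µN = 7847 × 10⁻³ mN = 7.847
  877400 µN = 877400 × 10⁻³ mN = 877.4
  6442 µN = 6442 × 10⁻³ mN = 6.442
  0.00463 N = 0.00463 × 10³ mN = 4.63
Sum: 7.847 + 877.4 + 6.442 + 4.63 = 896.319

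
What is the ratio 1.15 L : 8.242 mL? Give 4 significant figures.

139.5

(1.15) / (8.242e-3) = 0.13953e3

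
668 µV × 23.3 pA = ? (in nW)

668 × 10^-6 × 23.3 × 10^-12 = 15564.4 × 10^-18 W

0.0000155644 nW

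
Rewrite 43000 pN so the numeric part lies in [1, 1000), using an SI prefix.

43 nN

= 43e-9 N; 1e-9 is nano.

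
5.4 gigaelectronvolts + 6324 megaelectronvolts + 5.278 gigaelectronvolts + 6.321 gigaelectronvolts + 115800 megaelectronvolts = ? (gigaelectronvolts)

139.123 gigaelectronvolts

In gigaelectronvolts:
  5.4 gigaelectronvolts → 5.4
  6324 megaelectronvolts = 6324 × 10⁻³ gigaelectronvolts = 6.324
  5.278 gigaelectronvolts → 5.278
  6.321 gigaelectronvolts → 6.321
  115800 megaelectronvolts = 115800 × 10⁻³ gigaelectronvolts = 115.8
Sum: 5.4 + 6.324 + 5.278 + 6.321 + 115.8 = 139.123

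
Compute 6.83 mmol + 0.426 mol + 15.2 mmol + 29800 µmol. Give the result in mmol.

In mmol:
  6.83 mmol → 6.83
  0.426 mol = 0.426e3 mmol = 426
  15.2 mmol → 15.2
  29800 µmol = 29800e-3 mmol = 29.8
Sum: 6.83 + 426 + 15.2 + 29.8 = 477.83

477.83 mmol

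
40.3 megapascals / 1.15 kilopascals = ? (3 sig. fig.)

(40.3 × 10^6) / (1.15 × 10^3) = 35.04 × 10^3

35000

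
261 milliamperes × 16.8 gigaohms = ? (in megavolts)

4384.8 megavolts

261e-3 × 16.8e9 = 4384.8e6 V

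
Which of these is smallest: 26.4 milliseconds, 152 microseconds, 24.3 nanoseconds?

26.4 milliseconds = 0.0264 seconds
152 microseconds = 0.000152 seconds
24.3 nanoseconds = 0.0000000243 seconds

24.3 nanoseconds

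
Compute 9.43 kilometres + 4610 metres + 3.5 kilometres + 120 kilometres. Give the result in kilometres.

137.54 kilometres

In kilometres:
  9.43 kilometres → 9.43
  4610 metres = 4610 × 10^-3 kilometres = 4.61
  3.5 kilometres → 3.5
  120 kilometres → 120
Sum: 9.43 + 4.61 + 3.5 + 120 = 137.54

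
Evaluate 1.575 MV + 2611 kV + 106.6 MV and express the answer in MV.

In MV:
  1.575 MV → 1.575
  2611 kV = 2611 × 10^-3 MV = 2.611
  106.6 MV → 106.6
Sum: 1.575 + 2.611 + 106.6 = 110.786

110.786 MV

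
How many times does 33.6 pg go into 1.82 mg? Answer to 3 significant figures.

(1.82e-3) / (33.6e-12) = 0.05417e9

54200000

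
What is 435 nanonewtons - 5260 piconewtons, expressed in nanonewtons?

In nanonewtons:
  435 nanonewtons → 435
  5260 piconewtons = 5260 × 10⁻³ nanonewtons = 5.26
Difference: 435 - 5.26 = 429.74

429.74 nanonewtons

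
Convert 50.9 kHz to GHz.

0.0000509 GHz

kilo = 10³, giga = 10⁹; factor is 10⁻⁶.
50.9 × 10⁻⁶ = 0.0000509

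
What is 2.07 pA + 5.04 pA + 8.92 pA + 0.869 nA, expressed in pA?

In pA:
  2.07 pA → 2.07
  5.04 pA → 5.04
  8.92 pA → 8.92
  0.869 nA = 0.869 × 10³ pA = 869
Sum: 2.07 + 5.04 + 8.92 + 869 = 885.03

885.03 pA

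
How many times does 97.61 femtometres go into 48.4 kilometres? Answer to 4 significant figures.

495900000000000000

(48.4 × 10^3) / (97.61 × 10^-15) = 0.49585 × 10^18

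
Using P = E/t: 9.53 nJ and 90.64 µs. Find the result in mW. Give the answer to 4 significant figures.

(9.53 × 10^-9) / (90.64 × 10^-6) = 0.105141 × 10^-3 W

0.1051 mW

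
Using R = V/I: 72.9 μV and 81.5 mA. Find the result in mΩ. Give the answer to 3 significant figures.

0.894 mΩ

(72.9 × 10⁻⁶) / (81.5 × 10⁻³) = 0.89448 × 10⁻³ Ω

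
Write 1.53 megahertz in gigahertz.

mega = 1e6, giga = 1e9; factor is 1e-3.
1.53 × 1e-3 = 0.00153

0.00153 gigahertz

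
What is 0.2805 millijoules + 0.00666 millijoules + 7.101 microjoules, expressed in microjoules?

In microjoules:
  0.2805 millijoules = 0.2805 × 10^3 microjoules = 280.5
  0.00666 millijoules = 0.00666 × 10^3 microjoules = 6.66
  7.101 microjoules → 7.101
Sum: 280.5 + 6.66 + 7.101 = 294.261

294.261 microjoules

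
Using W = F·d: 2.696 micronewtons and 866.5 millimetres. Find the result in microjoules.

2.696 × 10⁻⁶ × 866.5 × 10⁻³ = 2336.084 × 10⁻⁹ J

2.336084 microjoules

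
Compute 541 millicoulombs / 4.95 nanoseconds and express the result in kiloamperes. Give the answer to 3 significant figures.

(541 × 10^-3) / (4.95 × 10^-9) = 109.29 × 10^6 A

109000 kiloamperes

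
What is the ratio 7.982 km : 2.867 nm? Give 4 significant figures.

(7.982e3) / (2.867e-9) = 2.7841e12

2784000000000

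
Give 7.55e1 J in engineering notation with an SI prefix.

= 75.5 J; mantissa already in [1, 1000).

75.5 J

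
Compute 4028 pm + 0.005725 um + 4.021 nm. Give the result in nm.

In nm:
  4028 pm = 4028e-3 nm = 4.028
  0.005725 um = 0.005725e3 nm = 5.725
  4.021 nm → 4.021
Sum: 4.028 + 5.725 + 4.021 = 13.774

13.774 nm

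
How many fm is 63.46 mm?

63460000000000 fm

milli = 10⁻³, femto = 10⁻¹⁵; factor is 10¹².
63.46 × 10¹² = 63460000000000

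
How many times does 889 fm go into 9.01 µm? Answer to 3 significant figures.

(9.01e-6) / (889e-15) = 0.01013e9

10100000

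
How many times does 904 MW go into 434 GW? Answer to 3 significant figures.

(434 × 10^9) / (904 × 10^6) = 0.4801 × 10^3

480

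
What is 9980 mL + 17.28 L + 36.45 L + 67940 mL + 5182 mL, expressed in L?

In L:
  9980 mL = 9980 × 10^-3 L = 9.98
  17.28 L → 17.28
  36.45 L → 36.45
  67940 mL = 67940 × 10^-3 L = 67.94
  5182 mL = 5182 × 10^-3 L = 5.182
Sum: 9.98 + 17.28 + 36.45 + 67.94 + 5.182 = 136.832

136.832 L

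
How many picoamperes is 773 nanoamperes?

773000 picoamperes

nano = 10^-9, pico = 10^-12; factor is 10^3.
773 × 10^3 = 773000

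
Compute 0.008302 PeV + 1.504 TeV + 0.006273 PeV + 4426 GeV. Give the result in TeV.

20.505 TeV

In TeV:
  0.008302 PeV = 0.008302 × 10³ TeV = 8.302
  1.504 TeV → 1.504
  0.006273 PeV = 0.006273 × 10³ TeV = 6.273
  4426 GeV = 4426 × 10⁻³ TeV = 4.426
Sum: 8.302 + 1.504 + 6.273 + 4.426 = 20.505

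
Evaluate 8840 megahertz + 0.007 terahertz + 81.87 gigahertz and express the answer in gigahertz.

In gigahertz:
  8840 megahertz = 8840 × 10⁻³ gigahertz = 8.84
  0.007 terahertz = 0.007 × 10³ gigahertz = 7
  81.87 gigahertz → 81.87
Sum: 8.84 + 7 + 81.87 = 97.71

97.71 gigahertz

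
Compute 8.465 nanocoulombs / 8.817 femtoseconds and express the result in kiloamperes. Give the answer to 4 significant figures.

960.1 kiloamperes

(8.465 × 10^-9) / (8.817 × 10^-15) = 0.960077 × 10^6 A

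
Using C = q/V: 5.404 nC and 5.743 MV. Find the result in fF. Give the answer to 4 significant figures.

(5.404e-9) / (5.743e6) = 0.940972e-15 F

0.9410 fF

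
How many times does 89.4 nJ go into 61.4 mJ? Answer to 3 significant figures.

(61.4 × 10⁻³) / (89.4 × 10⁻⁹) = 0.6868 × 10⁶

687000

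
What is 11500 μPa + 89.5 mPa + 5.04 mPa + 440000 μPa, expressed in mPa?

546.04 mPa

In mPa:
  11500 μPa = 11500 × 10^-3 mPa = 11.5
  89.5 mPa → 89.5
  5.04 mPa → 5.04
  440000 μPa = 440000 × 10^-3 mPa = 440
Sum: 11.5 + 89.5 + 5.04 + 440 = 546.04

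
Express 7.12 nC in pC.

7120 pC

nano = 1e-9, pico = 1e-12; factor is 1e3.
7.12 × 1e3 = 7120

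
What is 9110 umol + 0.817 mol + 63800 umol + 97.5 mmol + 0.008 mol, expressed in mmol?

995.41 mmol

In mmol:
  9110 umol = 9110e-3 mmol = 9.11
  0.817 mol = 0.817e3 mmol = 817
  63800 umol = 63800e-3 mmol = 63.8
  97.5 mmol → 97.5
  0.008 mol = 0.008e3 mmol = 8
Sum: 9.11 + 817 + 63.8 + 97.5 + 8 = 995.41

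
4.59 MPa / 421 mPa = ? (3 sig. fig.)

10900000

(4.59e6) / (421e-3) = 0.0109e9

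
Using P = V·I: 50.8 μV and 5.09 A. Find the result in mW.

50.8 × 10^-6 × 5.09 = 258.572 × 10^-6 W

0.258572 mW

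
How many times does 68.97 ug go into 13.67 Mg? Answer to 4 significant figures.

(13.67 × 10^6) / (68.97 × 10^-6) = 0.1982 × 10^12

198200000000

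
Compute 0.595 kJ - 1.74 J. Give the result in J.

593.26 J

In J:
  0.595 kJ = 0.595 × 10³ J = 595
  1.74 J → 1.74
Difference: 595 - 1.74 = 593.26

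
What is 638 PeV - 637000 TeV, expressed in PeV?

In PeV:
  638 PeV → 638
  637000 TeV = 637000e-3 PeV = 637
Difference: 638 - 637 = 1

1 PeV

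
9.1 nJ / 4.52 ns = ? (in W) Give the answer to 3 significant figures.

(9.1 × 10^-9) / (4.52 × 10^-9) = 2.0133 W

2.01 W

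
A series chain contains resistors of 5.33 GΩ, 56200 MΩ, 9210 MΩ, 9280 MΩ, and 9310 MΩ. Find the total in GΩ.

89.33 GΩ

In GΩ:
  5.33 GΩ → 5.33
  56200 MΩ = 56200e-3 GΩ = 56.2
  9210 MΩ = 9210e-3 GΩ = 9.21
  9280 MΩ = 9280e-3 GΩ = 9.28
  9310 MΩ = 9310e-3 GΩ = 9.31
Sum: 5.33 + 56.2 + 9.21 + 9.28 + 9.31 = 89.33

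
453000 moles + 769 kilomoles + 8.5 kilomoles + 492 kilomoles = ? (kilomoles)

1722.5 kilomoles

In kilomoles:
  453000 moles = 453000 × 10^-3 kilomoles = 453
  769 kilomoles → 769
  8.5 kilomoles → 8.5
  492 kilomoles → 492
Sum: 453 + 769 + 8.5 + 492 = 1722.5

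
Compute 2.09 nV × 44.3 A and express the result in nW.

2.09e-9 × 44.3 = 92.587e-9 W

92.587 nW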